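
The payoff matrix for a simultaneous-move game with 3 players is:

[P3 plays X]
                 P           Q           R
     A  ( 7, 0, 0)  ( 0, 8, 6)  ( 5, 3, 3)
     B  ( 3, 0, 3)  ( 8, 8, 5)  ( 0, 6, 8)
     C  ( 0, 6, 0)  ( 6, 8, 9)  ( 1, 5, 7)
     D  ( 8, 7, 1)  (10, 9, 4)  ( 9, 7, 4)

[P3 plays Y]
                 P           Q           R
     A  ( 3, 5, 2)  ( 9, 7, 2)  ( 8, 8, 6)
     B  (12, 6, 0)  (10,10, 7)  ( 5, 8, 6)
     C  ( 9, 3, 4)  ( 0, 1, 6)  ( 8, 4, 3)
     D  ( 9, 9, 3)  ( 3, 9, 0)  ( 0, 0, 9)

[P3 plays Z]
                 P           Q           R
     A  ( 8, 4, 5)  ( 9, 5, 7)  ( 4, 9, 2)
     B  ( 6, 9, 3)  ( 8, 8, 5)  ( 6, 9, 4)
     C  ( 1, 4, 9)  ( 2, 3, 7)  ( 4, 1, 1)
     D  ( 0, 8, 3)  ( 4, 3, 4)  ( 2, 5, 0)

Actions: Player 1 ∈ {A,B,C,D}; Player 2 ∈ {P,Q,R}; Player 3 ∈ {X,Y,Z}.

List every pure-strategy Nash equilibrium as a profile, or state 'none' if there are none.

(A,P,X): not NE [P1→D gives 8>7; P2→Q gives 8>0; P3→Z gives 5>0]
(A,P,Y): not NE [P1→B gives 12>3; P2→R gives 8>5; P3→Z gives 5>2]
(A,P,Z): not NE [P2→R gives 9>4]
(A,Q,X): not NE [P1→D gives 10>0; P3→Z gives 7>6]
(A,Q,Y): not NE [P1→B gives 10>9; P2→R gives 8>7; P3→Z gives 7>2]
(A,Q,Z): not NE [P2→R gives 9>5]
(A,R,X): not NE [P1→D gives 9>5; P2→Q gives 8>3; P3→Y gives 6>3]
(A,R,Y): NE
(A,R,Z): not NE [P1→B gives 6>4; P3→Y gives 6>2]
(B,P,X): not NE [P1→D gives 8>3; P2→Q gives 8>0]
(B,P,Y): not NE [P2→Q gives 10>6; P3→Z gives 3>0]
(B,P,Z): not NE [P1→A gives 8>6]
(B,Q,X): not NE [P1→D gives 10>8; P3→Y gives 7>5]
(B,Q,Y): NE
(B,Q,Z): not NE [P1→A gives 9>8; P2→R gives 9>8; P3→Y gives 7>5]
(B,R,X): not NE [P1→D gives 9>0; P2→Q gives 8>6]
(B,R,Y): not NE [P1→C gives 8>5; P2→Q gives 10>8; P3→X gives 8>6]
(B,R,Z): not NE [P3→X gives 8>4]
(C,P,X): not NE [P1→D gives 8>0; P2→Q gives 8>6; P3→Z gives 9>0]
(C,P,Y): not NE [P1→B gives 12>9; P2→R gives 4>3; P3→Z gives 9>4]
(C,P,Z): not NE [P1→A gives 8>1]
(C,Q,X): not NE [P1→D gives 10>6]
(C,Q,Y): not NE [P1→B gives 10>0; P2→R gives 4>1; P3→X gives 9>6]
(C,Q,Z): not NE [P1→A gives 9>2; P2→P gives 4>3; P3→X gives 9>7]
(C,R,X): not NE [P1→D gives 9>1; P2→Q gives 8>5]
(C,R,Y): not NE [P3→X gives 7>3]
(C,R,Z): not NE [P1→B gives 6>4; P2→P gives 4>1; P3→X gives 7>1]
(D,P,X): not NE [P2→Q gives 9>7; P3→Z gives 3>1]
(D,P,Y): not NE [P1→B gives 12>9]
(D,P,Z): not NE [P1→A gives 8>0]
(D,Q,X): NE
(D,Q,Y): not NE [P1→B gives 10>3; P3→Z gives 4>0]
(D,Q,Z): not NE [P1→A gives 9>4; P2→P gives 8>3]
(D,R,X): not NE [P2→Q gives 9>7; P3→Y gives 9>4]
(D,R,Y): not NE [P1→C gives 8>0; P2→Q gives 9>0]
(D,R,Z): not NE [P1→B gives 6>2; P2→P gives 8>5; P3→Y gives 9>0]

NE set: (A,R,Y), (B,Q,Y), (D,Q,X)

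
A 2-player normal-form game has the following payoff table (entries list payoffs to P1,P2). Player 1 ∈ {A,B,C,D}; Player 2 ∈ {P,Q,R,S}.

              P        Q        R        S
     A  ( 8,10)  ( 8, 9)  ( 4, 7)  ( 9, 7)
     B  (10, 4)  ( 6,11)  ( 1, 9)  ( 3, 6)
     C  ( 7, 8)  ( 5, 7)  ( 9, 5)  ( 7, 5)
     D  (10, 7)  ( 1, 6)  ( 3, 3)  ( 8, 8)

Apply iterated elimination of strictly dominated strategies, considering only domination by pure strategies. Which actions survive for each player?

Remaining: P1:{A,B,D} P2:{P,Q,S}

P2 drop R (Q beats it: A:9>7 B:11>9 C:7>5 D:6>3)
P1 drop C (A beats it: P:8>7 Q:8>5 S:9>7)
P1→{A,B,D} P2→{P,Q,S}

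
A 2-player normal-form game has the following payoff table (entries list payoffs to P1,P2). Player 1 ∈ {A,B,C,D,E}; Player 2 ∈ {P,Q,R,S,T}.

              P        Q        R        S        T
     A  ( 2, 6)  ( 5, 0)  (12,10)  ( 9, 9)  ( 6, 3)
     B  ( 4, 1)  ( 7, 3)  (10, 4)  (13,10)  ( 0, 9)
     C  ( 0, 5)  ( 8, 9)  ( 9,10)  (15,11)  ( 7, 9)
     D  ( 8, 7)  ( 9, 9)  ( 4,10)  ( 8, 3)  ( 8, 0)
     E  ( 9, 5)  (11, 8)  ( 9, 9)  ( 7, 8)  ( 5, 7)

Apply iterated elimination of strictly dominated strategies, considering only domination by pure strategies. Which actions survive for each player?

IESDS → P1:{A,B,C} P2:{R,S}

P2 drop P (R beats it: A:10>6 B:4>1 C:10>5 D:10>7 E:9>5)
P2 drop Q (R beats it: A:10>0 B:4>3 C:10>9 D:10>9 E:9>8)
P1 drop E (A beats it: R:12>9 S:9>7 T:6>5)
P2 drop T (S beats it: A:9>3 B:10>9 C:11>9 D:3>0)
P1 drop D (A beats it: R:12>4 S:9>8)
P1→{A,B,C} P2→{R,S}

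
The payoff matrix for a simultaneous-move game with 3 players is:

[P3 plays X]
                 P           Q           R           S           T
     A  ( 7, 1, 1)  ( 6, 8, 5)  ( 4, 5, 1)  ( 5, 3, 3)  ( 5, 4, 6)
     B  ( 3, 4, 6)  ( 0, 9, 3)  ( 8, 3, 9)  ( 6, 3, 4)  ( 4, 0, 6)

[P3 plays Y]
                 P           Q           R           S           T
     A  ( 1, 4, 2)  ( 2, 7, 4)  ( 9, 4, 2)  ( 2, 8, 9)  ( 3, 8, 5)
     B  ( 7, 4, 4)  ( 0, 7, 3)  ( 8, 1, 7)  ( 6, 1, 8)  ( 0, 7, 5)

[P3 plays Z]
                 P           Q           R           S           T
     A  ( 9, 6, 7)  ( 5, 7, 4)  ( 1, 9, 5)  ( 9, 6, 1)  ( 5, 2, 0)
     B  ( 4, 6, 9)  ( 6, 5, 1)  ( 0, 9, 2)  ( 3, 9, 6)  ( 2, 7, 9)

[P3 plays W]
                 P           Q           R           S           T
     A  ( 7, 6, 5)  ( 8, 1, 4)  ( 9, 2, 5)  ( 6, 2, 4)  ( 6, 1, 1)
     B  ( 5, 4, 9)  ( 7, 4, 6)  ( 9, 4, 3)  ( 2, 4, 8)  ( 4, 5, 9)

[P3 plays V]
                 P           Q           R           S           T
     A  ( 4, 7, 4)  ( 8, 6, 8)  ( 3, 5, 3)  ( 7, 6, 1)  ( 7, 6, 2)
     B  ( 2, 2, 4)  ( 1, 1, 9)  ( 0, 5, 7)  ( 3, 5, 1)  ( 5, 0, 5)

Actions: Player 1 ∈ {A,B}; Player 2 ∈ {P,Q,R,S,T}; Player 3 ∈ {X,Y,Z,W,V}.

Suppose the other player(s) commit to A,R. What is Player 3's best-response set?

u_3(X vs A,R) = 1
u_3(Y vs A,R) = 2
u_3(Z vs A,R) = 5
u_3(W vs A,R) = 5
u_3(V vs A,R) = 3
max payoff 5 at {Z,W}

BR_3 = {Z,W}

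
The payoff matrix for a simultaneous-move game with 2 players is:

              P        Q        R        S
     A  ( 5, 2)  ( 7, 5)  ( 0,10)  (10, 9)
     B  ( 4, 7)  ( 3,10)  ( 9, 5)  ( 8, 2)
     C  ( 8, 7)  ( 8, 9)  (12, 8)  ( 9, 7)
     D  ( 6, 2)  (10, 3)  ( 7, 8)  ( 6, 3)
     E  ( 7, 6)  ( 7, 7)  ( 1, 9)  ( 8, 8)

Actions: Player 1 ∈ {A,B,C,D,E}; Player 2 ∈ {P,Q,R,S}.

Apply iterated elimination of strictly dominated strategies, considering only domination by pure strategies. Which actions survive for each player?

P1 drop B (C beats it: P:8>4 Q:8>3 R:12>9 S:9>8)
P1 drop E (C beats it: P:8>7 Q:8>7 R:12>1 S:9>8)
P2 drop P (Q beats it: A:5>2 C:9>7 D:3>2)
P2 drop S (R beats it: A:10>9 C:8>7 D:8>3)
P1 drop A (C beats it: Q:8>7 R:12>0)
P1→{C,D} P2→{Q,R}

Remaining: P1:{C,D} P2:{Q,R}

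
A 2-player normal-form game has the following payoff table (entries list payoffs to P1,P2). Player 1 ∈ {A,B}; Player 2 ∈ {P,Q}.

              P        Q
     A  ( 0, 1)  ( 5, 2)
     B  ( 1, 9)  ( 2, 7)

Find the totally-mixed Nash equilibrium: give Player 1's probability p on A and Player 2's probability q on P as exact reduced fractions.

p=2/3, q=3/4

P1 indiff ⇒ q·0+(1-q)·5 = q·1+(1-q)·2 ⇒ q(-1) = (1-q)(-3) ⇒ q = 3/4
P2 indiff ⇒ p·1+(1-p)·9 = p·2+(1-p)·7 ⇒ p(-1) = (1-p)(-2) ⇒ p = 2/3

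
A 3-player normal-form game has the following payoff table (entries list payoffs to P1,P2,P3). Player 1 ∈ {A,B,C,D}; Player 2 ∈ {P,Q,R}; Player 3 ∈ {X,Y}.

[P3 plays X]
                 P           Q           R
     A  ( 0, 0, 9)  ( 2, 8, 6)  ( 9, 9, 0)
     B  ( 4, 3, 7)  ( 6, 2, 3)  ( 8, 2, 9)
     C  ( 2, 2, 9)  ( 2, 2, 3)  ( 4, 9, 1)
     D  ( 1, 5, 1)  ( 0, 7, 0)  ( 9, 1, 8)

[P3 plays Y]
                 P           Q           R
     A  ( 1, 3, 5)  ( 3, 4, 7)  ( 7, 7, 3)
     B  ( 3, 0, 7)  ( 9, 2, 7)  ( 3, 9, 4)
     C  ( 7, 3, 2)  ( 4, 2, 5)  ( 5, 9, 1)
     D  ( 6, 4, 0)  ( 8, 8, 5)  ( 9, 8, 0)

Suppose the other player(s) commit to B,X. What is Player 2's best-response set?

argmax u_2 = {P}

u_2(P vs B,X) = 3
u_2(Q vs B,X) = 2
u_2(R vs B,X) = 2
max payoff 3 at {P}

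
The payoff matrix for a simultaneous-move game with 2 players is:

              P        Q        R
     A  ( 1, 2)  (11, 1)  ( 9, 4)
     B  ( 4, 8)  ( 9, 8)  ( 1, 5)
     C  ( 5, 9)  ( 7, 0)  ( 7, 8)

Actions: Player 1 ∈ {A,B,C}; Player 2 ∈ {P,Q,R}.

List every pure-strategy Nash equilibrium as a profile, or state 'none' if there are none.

(A,P): not NE [P1→C gives 5>1; P2→R gives 4>2]
(A,Q): not NE [P2→R gives 4>1]
(A,R): NE
(B,P): not NE [P1→C gives 5>4]
(B,Q): not NE [P1→A gives 11>9]
(B,R): not NE [P1→A gives 9>1; P2→Q gives 8>5]
(C,P): NE
(C,Q): not NE [P1→A gives 11>7; P2→P gives 9>0]
(C,R): not NE [P1→A gives 9>7; P2→P gives 9>8]

NE set: (A,R), (C,P)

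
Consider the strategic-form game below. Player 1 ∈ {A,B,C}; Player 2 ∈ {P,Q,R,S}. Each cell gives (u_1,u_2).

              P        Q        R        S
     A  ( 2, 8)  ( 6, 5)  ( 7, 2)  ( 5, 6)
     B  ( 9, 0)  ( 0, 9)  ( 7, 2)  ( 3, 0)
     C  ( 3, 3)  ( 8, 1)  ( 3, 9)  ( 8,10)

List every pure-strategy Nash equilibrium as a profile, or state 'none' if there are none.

(A,P): not NE [P1→B gives 9>2]
(A,Q): not NE [P1→C gives 8>6; P2→P gives 8>5]
(A,R): not NE [P2→P gives 8>2]
(A,S): not NE [P1→C gives 8>5; P2→P gives 8>6]
(B,P): not NE [P2→Q gives 9>0]
(B,Q): not NE [P1→C gives 8>0]
(B,R): not NE [P2→Q gives 9>2]
(B,S): not NE [P1→C gives 8>3; P2→Q gives 9>0]
(C,P): not NE [P1→B gives 9>3; P2→S gives 10>3]
(C,Q): not NE [P2→S gives 10>1]
(C,R): not NE [P1→B gives 7>3; P2→S gives 10>9]
(C,S): NE

Nash profiles: (C,S)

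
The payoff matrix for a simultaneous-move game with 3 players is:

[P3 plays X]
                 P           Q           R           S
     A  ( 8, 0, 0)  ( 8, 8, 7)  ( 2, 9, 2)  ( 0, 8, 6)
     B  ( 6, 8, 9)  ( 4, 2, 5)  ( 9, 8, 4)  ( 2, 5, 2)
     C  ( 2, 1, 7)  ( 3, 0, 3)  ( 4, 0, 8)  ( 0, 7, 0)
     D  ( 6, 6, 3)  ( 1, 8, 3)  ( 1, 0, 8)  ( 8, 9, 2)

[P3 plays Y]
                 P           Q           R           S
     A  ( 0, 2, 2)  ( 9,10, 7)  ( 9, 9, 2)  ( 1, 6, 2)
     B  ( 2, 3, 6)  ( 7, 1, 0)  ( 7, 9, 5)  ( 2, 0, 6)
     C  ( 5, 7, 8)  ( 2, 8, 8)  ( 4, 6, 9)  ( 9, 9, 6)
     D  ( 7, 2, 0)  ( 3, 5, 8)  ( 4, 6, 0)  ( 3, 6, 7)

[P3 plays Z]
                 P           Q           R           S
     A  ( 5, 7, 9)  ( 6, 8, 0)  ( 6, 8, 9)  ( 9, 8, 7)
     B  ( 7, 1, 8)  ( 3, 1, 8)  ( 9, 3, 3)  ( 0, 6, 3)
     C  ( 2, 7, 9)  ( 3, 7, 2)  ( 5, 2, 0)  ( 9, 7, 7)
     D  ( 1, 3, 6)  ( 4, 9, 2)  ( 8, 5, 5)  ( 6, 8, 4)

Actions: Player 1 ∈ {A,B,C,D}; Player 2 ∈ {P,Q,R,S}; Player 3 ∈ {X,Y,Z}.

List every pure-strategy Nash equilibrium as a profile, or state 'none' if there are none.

NE set: (A,Q,Y), (A,S,Z), (C,S,Z)

(A,P,X): not NE [P2→R gives 9>0; P3→Z gives 9>0]
(A,P,Y): not NE [P1→D gives 7>0; P2→Q gives 10>2; P3→Z gives 9>2]
(A,P,Z): not NE [P1→B gives 7>5; P2→S gives 8>7]
(A,Q,X): not NE [P2→R gives 9>8]
(A,Q,Y): NE
(A,Q,Z): not NE [P3→Y gives 7>0]
(A,R,X): not NE [P1→B gives 9>2; P3→Z gives 9>2]
(A,R,Y): not NE [P2→Q gives 10>9; P3→Z gives 9>2]
(A,R,Z): not NE [P1→B gives 9>6]
(A,S,X): not NE [P1→D gives 8>0; P2→R gives 9>8; P3→Z gives 7>6]
(A,S,Y): not NE [P1→C gives 9>1; P2→Q gives 10>6; P3→Z gives 7>2]
(A,S,Z): NE
(B,P,X): not NE [P1→A gives 8>6]
(B,P,Y): not NE [P1→D gives 7>2; P2→R gives 9>3; P3→X gives 9>6]
(B,P,Z): not NE [P2→S gives 6>1; P3→X gives 9>8]
(B,Q,X): not NE [P1→A gives 8>4; P2→R gives 8>2; P3→Z gives 8>5]
(B,Q,Y): not NE [P1→A gives 9>7; P2→R gives 9>1; P3→Z gives 8>0]
(B,Q,Z): not NE [P1→A gives 6>3; P2→S gives 6>1]
(B,R,X): not NE [P3→Y gives 5>4]
(B,R,Y): not NE [P1→A gives 9>7]
(B,R,Z): not NE [P2→S gives 6>3; P3→Y gives 5>3]
(B,S,X): not NE [P1→D gives 8>2; P2→R gives 8>5; P3→Y gives 6>2]
(B,S,Y): not NE [P1→C gives 9>2; P2→R gives 9>0]
(B,S,Z): not NE [P1→C gives 9>0; P3→Y gives 6>3]
(C,P,X): not NE [P1→A gives 8>2; P2→S gives 7>1; P3→Z gives 9>7]
(C,P,Y): not NE [P1→D gives 7>5; P2→S gives 9>7; P3→Z gives 9>8]
(C,P,Z): not NE [P1→B gives 7>2]
(C,Q,X): not NE [P1→A gives 8>3; P2→S gives 7>0; P3→Y gives 8>3]
(C,Q,Y): not NE [P1→A gives 9>2; P2→S gives 9>8]
(C,Q,Z): not NE [P1→A gives 6>3; P3→Y gives 8>2]
(C,R,X): not NE [P1→B gives 9>4; P2→S gives 7>0; P3→Y gives 9>8]
(C,R,Y): not NE [P1→A gives 9>4; P2→S gives 9>6]
(C,R,Z): not NE [P1→B gives 9>5; P2→S gives 7>2; P3→Y gives 9>0]
(C,S,X): not NE [P1→D gives 8>0; P3→Z gives 7>0]
(C,S,Y): not NE [P3→Z gives 7>6]
(C,S,Z): NE
(D,P,X): not NE [P1→A gives 8>6; P2→S gives 9>6; P3→Z gives 6>3]
(D,P,Y): not NE [P2→S gives 6>2; P3→Z gives 6>0]
(D,P,Z): not NE [P1→B gives 7>1; P2→Q gives 9>3]
(D,Q,X): not NE [P1→A gives 8>1; P2→S gives 9>8; P3→Y gives 8>3]
(D,Q,Y): not NE [P1→A gives 9>3; P2→S gives 6>5]
(D,Q,Z): not NE [P1→A gives 6>4; P3→Y gives 8>2]
(D,R,X): not NE [P1→B gives 9>1; P2→S gives 9>0]
(D,R,Y): not NE [P1→A gives 9>4; P3→X gives 8>0]
(D,R,Z): not NE [P1→B gives 9>8; P2→Q gives 9>5; P3→X gives 8>5]
(D,S,X): not NE [P3→Y gives 7>2]
(D,S,Y): not NE [P1→C gives 9>3]
(D,S,Z): not NE [P1→C gives 9>6; P2→Q gives 9>8; P3→Y gives 7>4]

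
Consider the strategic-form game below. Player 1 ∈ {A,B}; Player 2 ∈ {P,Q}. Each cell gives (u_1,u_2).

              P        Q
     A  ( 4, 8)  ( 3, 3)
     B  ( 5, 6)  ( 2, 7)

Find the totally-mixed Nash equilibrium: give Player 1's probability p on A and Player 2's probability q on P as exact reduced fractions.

P1 indiff ⇒ q·4+(1-q)·3 = q·5+(1-q)·2 ⇒ q(-1) = (1-q)(-1) ⇒ q = 1/2
P2 indiff ⇒ p·8+(1-p)·6 = p·3+(1-p)·7 ⇒ p(5) = (1-p)(1) ⇒ p = 1/6

P1 mixes 1/6 on A; P2 mixes 1/2 on P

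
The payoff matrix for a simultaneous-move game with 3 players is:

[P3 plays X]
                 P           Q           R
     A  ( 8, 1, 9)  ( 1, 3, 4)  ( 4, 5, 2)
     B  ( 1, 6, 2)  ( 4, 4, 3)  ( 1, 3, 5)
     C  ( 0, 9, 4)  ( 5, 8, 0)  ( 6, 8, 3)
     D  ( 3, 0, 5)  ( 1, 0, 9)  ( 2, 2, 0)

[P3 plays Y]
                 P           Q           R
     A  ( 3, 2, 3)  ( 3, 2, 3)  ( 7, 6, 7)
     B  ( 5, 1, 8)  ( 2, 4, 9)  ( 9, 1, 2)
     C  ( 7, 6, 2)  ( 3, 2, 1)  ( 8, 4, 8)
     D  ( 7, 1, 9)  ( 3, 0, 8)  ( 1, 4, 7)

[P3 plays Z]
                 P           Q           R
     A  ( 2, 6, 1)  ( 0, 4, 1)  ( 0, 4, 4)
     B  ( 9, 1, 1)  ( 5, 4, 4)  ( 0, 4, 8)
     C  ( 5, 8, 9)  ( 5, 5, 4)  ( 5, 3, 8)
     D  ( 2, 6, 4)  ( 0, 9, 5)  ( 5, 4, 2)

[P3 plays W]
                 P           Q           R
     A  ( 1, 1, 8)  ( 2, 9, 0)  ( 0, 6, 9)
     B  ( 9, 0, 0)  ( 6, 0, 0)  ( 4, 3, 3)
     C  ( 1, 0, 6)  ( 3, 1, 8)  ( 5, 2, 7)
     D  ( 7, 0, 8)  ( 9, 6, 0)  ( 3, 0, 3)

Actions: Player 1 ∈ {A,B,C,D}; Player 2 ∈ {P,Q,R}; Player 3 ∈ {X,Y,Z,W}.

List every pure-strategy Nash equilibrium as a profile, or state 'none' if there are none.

(A,P,X): not NE [P2→R gives 5>1]
(A,P,Y): not NE [P1→D gives 7>3; P2→R gives 6>2; P3→X gives 9>3]
(A,P,Z): not NE [P1→B gives 9>2; P3→X gives 9>1]
(A,P,W): not NE [P1→B gives 9>1; P2→Q gives 9>1; P3→X gives 9>8]
(A,Q,X): not NE [P1→C gives 5>1; P2→R gives 5>3]
(A,Q,Y): not NE [P2→R gives 6>2; P3→X gives 4>3]
(A,Q,Z): not NE [P1→C gives 5>0; P2→P gives 6>4; P3→X gives 4>1]
(A,Q,W): not NE [P1→D gives 9>2; P3→X gives 4>0]
(A,R,X): not NE [P1→C gives 6>4; P3→W gives 9>2]
(A,R,Y): not NE [P1→B gives 9>7; P3→W gives 9>7]
(A,R,Z): not NE [P1→D gives 5>0; P2→P gives 6>4; P3→W gives 9>4]
(A,R,W): not NE [P1→C gives 5>0; P2→Q gives 9>6]
(B,P,X): not NE [P1→A gives 8>1; P3→Y gives 8>2]
(B,P,Y): not NE [P1→D gives 7>5; P2→Q gives 4>1]
(B,P,Z): not NE [P2→R gives 4>1; P3→Y gives 8>1]
(B,P,W): not NE [P2→R gives 3>0; P3→Y gives 8>0]
(B,Q,X): not NE [P1→C gives 5>4; P2→P gives 6>4; P3→Y gives 9>3]
(B,Q,Y): not NE [P1→D gives 3>2]
(B,Q,Z): not NE [P3→Y gives 9>4]
(B,Q,W): not NE [P1→D gives 9>6; P2→R gives 3>0; P3→Y gives 9>0]
(B,R,X): not NE [P1→C gives 6>1; P2→P gives 6>3; P3→Z gives 8>5]
(B,R,Y): not NE [P2→Q gives 4>1; P3→Z gives 8>2]
(B,R,Z): not NE [P1→D gives 5>0]
(B,R,W): not NE [P1→C gives 5>4; P3→Z gives 8>3]
(C,P,X): not NE [P1→A gives 8>0; P3→Z gives 9>4]
(C,P,Y): not NE [P3→Z gives 9>2]
(C,P,Z): not NE [P1→B gives 9>5]
(C,P,W): not NE [P1→B gives 9>1; P2→R gives 2>0; P3→Z gives 9>6]
(C,Q,X): not NE [P2→P gives 9>8; P3→W gives 8>0]
(C,Q,Y): not NE [P2→P gives 6>2; P3→W gives 8>1]
(C,Q,Z): not NE [P2→P gives 8>5; P3→W gives 8>4]
(C,Q,W): not NE [P1→D gives 9>3; P2→R gives 2>1]
(C,R,X): not NE [P2→P gives 9>8; P3→Z gives 8>3]
(C,R,Y): not NE [P1→B gives 9>8; P2→P gives 6>4]
(C,R,Z): not NE [P2→P gives 8>3]
(C,R,W): not NE [P3→Z gives 8>7]
(D,P,X): not NE [P1→A gives 8>3; P2→R gives 2>0; P3→Y gives 9>5]
(D,P,Y): not NE [P2→R gives 4>1]
(D,P,Z): not NE [P1→B gives 9>2; P2→Q gives 9>6; P3→Y gives 9>4]
(D,P,W): not NE [P1→B gives 9>7; P2→Q gives 6>0; P3→Y gives 9>8]
(D,Q,X): not NE [P1→C gives 5>1; P2→R gives 2>0]
(D,Q,Y): not NE [P2→R gives 4>0; P3→X gives 9>8]
(D,Q,Z): not NE [P1→C gives 5>0; P3→X gives 9>5]
(D,Q,W): not NE [P3→X gives 9>0]
(D,R,X): not NE [P1→C gives 6>2; P3→Y gives 7>0]
(D,R,Y): not NE [P1→B gives 9>1]
(D,R,Z): not NE [P2→Q gives 9>4; P3→Y gives 7>2]
(D,R,W): not NE [P1→C gives 5>3; P2→Q gives 6>0; P3→Y gives 7>3]

PSNE: ∅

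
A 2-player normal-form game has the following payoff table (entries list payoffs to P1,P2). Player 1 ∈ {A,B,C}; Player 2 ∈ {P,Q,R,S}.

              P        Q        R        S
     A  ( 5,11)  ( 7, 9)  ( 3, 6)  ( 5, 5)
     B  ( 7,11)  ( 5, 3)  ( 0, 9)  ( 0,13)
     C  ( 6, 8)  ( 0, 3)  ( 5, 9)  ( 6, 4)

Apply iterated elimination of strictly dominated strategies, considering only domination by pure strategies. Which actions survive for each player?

P2 drop Q (P beats it: A:11>9 B:11>3 C:8>3)
P1 drop A (C beats it: P:6>5 R:5>3 S:6>5)
P1→{B,C} P2→{P,R,S}

IESDS → P1:{B,C} P2:{P,R,S}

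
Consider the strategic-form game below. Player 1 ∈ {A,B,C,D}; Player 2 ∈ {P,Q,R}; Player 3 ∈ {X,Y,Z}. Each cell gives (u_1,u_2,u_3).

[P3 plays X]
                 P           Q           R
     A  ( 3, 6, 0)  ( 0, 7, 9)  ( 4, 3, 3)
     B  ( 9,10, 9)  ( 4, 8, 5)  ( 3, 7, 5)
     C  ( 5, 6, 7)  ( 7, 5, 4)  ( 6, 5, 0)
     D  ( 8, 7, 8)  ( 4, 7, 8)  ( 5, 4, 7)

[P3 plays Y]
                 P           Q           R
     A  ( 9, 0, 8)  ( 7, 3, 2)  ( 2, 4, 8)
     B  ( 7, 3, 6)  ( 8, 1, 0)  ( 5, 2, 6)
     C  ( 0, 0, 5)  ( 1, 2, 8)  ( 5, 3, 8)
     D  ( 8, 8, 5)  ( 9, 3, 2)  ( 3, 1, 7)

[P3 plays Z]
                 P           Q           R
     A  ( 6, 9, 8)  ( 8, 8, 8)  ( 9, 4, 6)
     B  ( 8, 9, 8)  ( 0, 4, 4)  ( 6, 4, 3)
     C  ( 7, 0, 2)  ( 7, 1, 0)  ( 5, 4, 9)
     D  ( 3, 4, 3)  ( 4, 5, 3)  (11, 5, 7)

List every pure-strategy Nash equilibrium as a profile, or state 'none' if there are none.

NE set: (B,P,X), (D,R,Z)

(A,P,X): not NE [P1→B gives 9>3; P2→Q gives 7>6; P3→Z gives 8>0]
(A,P,Y): not NE [P2→R gives 4>0]
(A,P,Z): not NE [P1→B gives 8>6]
(A,Q,X): not NE [P1→C gives 7>0]
(A,Q,Y): not NE [P1→D gives 9>7; P2→R gives 4>3; P3→X gives 9>2]
(A,Q,Z): not NE [P2→P gives 9>8; P3→X gives 9>8]
(A,R,X): not NE [P1→C gives 6>4; P2→Q gives 7>3; P3→Y gives 8>3]
(A,R,Y): not NE [P1→C gives 5>2]
(A,R,Z): not NE [P1→D gives 11>9; P2→P gives 9>4; P3→Y gives 8>6]
(B,P,X): NE
(B,P,Y): not NE [P1→A gives 9>7; P3→X gives 9>6]
(B,P,Z): not NE [P3→X gives 9>8]
(B,Q,X): not NE [P1→C gives 7>4; P2→P gives 10>8]
(B,Q,Y): not NE [P1→D gives 9>8; P2→P gives 3>1; P3→X gives 5>0]
(B,Q,Z): not NE [P1→A gives 8>0; P2→P gives 9>4; P3→X gives 5>4]
(B,R,X): not NE [P1→C gives 6>3; P2→P gives 10>7; P3→Y gives 6>5]
(B,R,Y): not NE [P2→P gives 3>2]
(B,R,Z): not NE [P1→D gives 11>6; P2→P gives 9>4; P3→Y gives 6>3]
(C,P,X): not NE [P1→B gives 9>5]
(C,P,Y): not NE [P1→A gives 9>0; P2→R gives 3>0; P3→X gives 7>5]
(C,P,Z): not NE [P1→B gives 8>7; P2→R gives 4>0; P3→X gives 7>2]
(C,Q,X): not NE [P2→P gives 6>5; P3→Y gives 8>4]
(C,Q,Y): not NE [P1→D gives 9>1; P2→R gives 3>2]
(C,Q,Z): not NE [P1→A gives 8>7; P2→R gives 4>1; P3→Y gives 8>0]
(C,R,X): not NE [P2→P gives 6>5; P3→Z gives 9>0]
(C,R,Y): not NE [P3→Z gives 9>8]
(C,R,Z): not NE [P1→D gives 11>5]
(D,P,X): not NE [P1→B gives 9>8]
(D,P,Y): not NE [P1→A gives 9>8; P3→X gives 8>5]
(D,P,Z): not NE [P1→B gives 8>3; P2→R gives 5>4; P3→X gives 8>3]
(D,Q,X): not NE [P1→C gives 7>4]
(D,Q,Y): not NE [P2→P gives 8>3; P3→X gives 8>2]
(D,Q,Z): not NE [P1→A gives 8>4; P3→X gives 8>3]
(D,R,X): not NE [P1→C gives 6>5; P2→Q gives 7>4]
(D,R,Y): not NE [P1→C gives 5>3; P2→P gives 8>1]
(D,R,Z): NE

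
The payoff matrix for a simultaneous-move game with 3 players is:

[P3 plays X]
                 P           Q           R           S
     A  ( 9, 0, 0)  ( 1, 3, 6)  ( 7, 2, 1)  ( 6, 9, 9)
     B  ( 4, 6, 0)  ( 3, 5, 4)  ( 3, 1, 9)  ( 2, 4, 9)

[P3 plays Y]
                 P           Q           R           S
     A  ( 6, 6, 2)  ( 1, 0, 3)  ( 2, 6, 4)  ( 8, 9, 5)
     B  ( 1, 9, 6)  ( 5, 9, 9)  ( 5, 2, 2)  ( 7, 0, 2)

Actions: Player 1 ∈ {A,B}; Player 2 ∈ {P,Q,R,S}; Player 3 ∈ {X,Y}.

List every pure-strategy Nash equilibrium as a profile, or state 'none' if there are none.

PSNE = {(A,S,X), (B,Q,Y)}

(A,P,X): not NE [P2→S gives 9>0; P3→Y gives 2>0]
(A,P,Y): not NE [P2→S gives 9>6]
(A,Q,X): not NE [P1→B gives 3>1; P2→S gives 9>3]
(A,Q,Y): not NE [P1→B gives 5>1; P2→S gives 9>0; P3→X gives 6>3]
(A,R,X): not NE [P2→S gives 9>2; P3→Y gives 4>1]
(A,R,Y): not NE [P1→B gives 5>2; P2→S gives 9>6]
(A,S,X): NE
(A,S,Y): not NE [P3→X gives 9>5]
(B,P,X): not NE [P1→A gives 9>4; P3→Y gives 6>0]
(B,P,Y): not NE [P1→A gives 6>1]
(B,Q,X): not NE [P2→P gives 6>5; P3→Y gives 9>4]
(B,Q,Y): NE
(B,R,X): not NE [P1→A gives 7>3; P2→P gives 6>1]
(B,R,Y): not NE [P2→Q gives 9>2; P3→X gives 9>2]
(B,S,X): not NE [P1→A gives 6>2; P2→P gives 6>4]
(B,S,Y): not NE [P1→A gives 8>7; P2→Q gives 9>0; P3→X gives 9>2]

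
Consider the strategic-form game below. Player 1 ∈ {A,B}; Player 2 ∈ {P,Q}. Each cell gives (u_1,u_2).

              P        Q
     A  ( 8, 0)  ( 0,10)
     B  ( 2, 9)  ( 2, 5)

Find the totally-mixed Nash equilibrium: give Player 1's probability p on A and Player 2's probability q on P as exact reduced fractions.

P1 indiff ⇒ q·8+(1-q)·0 = q·2+(1-q)·2 ⇒ q(6) = (1-q)(2) ⇒ q = 1/4
P2 indiff ⇒ p·0+(1-p)·9 = p·10+(1-p)·5 ⇒ p(-10) = (1-p)(-4) ⇒ p = 2/7

p=2/7, q=1/4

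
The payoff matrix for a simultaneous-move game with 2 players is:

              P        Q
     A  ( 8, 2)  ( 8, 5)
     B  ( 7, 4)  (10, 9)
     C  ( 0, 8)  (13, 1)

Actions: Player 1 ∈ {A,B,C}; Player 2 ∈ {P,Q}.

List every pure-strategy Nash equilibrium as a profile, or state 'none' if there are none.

PSNE: ∅

(A,P): not NE [P2→Q gives 5>2]
(A,Q): not NE [P1→C gives 13>8]
(B,P): not NE [P1→A gives 8>7; P2→Q gives 9>4]
(B,Q): not NE [P1→C gives 13>10]
(C,P): not NE [P1→A gives 8>0]
(C,Q): not NE [P2→P gives 8>1]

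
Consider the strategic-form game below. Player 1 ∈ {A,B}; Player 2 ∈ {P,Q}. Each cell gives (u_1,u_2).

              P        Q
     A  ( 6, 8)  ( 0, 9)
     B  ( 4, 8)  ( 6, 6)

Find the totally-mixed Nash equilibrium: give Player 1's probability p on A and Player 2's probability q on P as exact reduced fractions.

(p,q) = (2/3, 3/4)

P1 indiff ⇒ q·6+(1-q)·0 = q·4+(1-q)·6 ⇒ q(2) = (1-q)(6) ⇒ q = 3/4
P2 indiff ⇒ p·8+(1-p)·8 = p·9+(1-p)·6 ⇒ p(-1) = (1-p)(-2) ⇒ p = 2/3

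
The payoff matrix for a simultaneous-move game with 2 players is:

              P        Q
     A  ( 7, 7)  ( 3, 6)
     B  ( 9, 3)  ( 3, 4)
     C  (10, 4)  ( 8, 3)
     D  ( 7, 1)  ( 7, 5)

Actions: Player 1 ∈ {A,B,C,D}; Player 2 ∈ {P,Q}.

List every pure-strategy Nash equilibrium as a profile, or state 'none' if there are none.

NE set: (C,P)

(A,P): not NE [P1→C gives 10>7]
(A,Q): not NE [P1→C gives 8>3; P2→P gives 7>6]
(B,P): not NE [P1→C gives 10>9; P2→Q gives 4>3]
(B,Q): not NE [P1→C gives 8>3]
(C,P): NE
(C,Q): not NE [P2→P gives 4>3]
(D,P): not NE [P1→C gives 10>7; P2→Q gives 5>1]
(D,Q): not NE [P1→C gives 8>7]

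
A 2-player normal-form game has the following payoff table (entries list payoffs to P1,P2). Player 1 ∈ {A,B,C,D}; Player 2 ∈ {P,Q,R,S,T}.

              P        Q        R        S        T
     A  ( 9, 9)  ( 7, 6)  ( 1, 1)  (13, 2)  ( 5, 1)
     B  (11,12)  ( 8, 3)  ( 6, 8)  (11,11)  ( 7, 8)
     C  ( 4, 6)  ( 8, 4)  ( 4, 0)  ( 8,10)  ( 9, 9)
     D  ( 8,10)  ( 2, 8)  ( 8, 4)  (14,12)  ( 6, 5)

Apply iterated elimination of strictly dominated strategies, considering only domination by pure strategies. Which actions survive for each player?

P2 drop Q (P beats it: A:9>6 B:12>3 C:6>4 D:10>8)
P2 drop R (P beats it: A:9>1 B:12>8 C:6>0 D:10>4)
P2 drop T (S beats it: A:2>1 B:11>8 C:10>9 D:12>5)
P1 drop C (A beats it: P:9>4 S:13>8)
P1→{A,B,D} P2→{P,S}

Survivors P1:{A,B,D} P2:{P,S}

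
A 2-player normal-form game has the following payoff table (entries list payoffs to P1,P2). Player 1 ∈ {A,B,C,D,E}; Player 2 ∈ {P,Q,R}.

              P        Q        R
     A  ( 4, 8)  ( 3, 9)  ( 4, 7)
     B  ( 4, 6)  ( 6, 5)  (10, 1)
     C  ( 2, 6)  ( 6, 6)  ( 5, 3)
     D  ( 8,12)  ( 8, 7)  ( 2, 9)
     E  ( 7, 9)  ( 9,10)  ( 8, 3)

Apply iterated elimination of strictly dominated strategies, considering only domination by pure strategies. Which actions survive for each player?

Survivors P1:{D,E} P2:{P,Q}

P1 drop A (E beats it: P:7>4 Q:9>3 R:8>4)
P1 drop C (E beats it: P:7>2 Q:9>6 R:8>5)
P2 drop R (P beats it: B:6>1 D:12>9 E:9>3)
P1 drop B (D beats it: P:8>4 Q:8>6)
P1→{D,E} P2→{P,Q}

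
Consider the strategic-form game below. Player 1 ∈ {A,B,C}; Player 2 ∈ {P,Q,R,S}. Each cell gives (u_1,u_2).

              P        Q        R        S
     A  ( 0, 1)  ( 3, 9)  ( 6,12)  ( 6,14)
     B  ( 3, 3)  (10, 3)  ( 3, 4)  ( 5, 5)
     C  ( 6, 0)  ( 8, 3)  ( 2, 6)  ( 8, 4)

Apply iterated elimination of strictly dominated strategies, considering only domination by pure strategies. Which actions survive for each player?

IESDS → P1:{A,C} P2:{R,S}

P2 drop P (R beats it: A:12>1 B:4>3 C:6>0)
P2 drop Q (R beats it: A:12>9 B:4>3 C:6>3)
P1 drop B (A beats it: R:6>3 S:6>5)
P1→{A,C} P2→{R,S}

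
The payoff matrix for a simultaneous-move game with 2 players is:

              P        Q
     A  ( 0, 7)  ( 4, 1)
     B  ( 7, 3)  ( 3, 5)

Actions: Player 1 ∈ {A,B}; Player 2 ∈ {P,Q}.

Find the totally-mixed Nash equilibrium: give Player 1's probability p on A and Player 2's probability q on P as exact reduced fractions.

p=1/4, q=1/8

P1 indiff ⇒ q·0+(1-q)·4 = q·7+(1-q)·3 ⇒ q(-7) = (1-q)(-1) ⇒ q = 1/8
P2 indiff ⇒ p·7+(1-p)·3 = p·1+(1-p)·5 ⇒ p(6) = (1-p)(2) ⇒ p = 1/4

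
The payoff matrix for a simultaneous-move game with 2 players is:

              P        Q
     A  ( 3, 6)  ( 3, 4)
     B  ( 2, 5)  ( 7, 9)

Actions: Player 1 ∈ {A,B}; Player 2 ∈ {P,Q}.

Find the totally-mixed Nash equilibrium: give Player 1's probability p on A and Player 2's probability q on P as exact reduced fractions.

(p,q) = (2/3, 4/5)

P1 indiff ⇒ q·3+(1-q)·3 = q·2+(1-q)·7 ⇒ q(1) = (1-q)(4) ⇒ q = 4/5
P2 indiff ⇒ p·6+(1-p)·5 = p·4+(1-p)·9 ⇒ p(2) = (1-p)(4) ⇒ p = 2/3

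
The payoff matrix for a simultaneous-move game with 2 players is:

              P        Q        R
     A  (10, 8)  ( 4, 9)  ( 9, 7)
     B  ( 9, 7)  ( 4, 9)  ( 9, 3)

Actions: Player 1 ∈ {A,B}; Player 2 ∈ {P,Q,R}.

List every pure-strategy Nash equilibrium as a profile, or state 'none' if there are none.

Nash profiles: (A,Q), (B,Q)

(A,P): not NE [P2→Q gives 9>8]
(A,Q): NE
(A,R): not NE [P2→Q gives 9>7]
(B,P): not NE [P1→A gives 10>9; P2→Q gives 9>7]
(B,Q): NE
(B,R): not NE [P2→Q gives 9>3]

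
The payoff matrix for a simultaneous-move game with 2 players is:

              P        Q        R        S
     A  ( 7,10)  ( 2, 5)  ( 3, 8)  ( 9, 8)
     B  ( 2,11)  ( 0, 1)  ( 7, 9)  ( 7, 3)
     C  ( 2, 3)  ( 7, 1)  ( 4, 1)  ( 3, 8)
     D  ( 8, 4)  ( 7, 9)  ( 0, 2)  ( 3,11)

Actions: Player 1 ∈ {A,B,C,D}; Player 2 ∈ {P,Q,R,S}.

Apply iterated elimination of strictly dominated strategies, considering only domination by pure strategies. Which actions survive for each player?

P2 drop Q (S beats it: A:8>5 B:3>1 C:8>1 D:11>9)
P2 drop R (P beats it: A:10>8 B:11>9 C:3>1 D:4>2)
P1 drop B (A beats it: P:7>2 S:9>7)
P1 drop C (A beats it: P:7>2 S:9>3)
P1→{A,D} P2→{P,S}

Survivors P1:{A,D} P2:{P,S}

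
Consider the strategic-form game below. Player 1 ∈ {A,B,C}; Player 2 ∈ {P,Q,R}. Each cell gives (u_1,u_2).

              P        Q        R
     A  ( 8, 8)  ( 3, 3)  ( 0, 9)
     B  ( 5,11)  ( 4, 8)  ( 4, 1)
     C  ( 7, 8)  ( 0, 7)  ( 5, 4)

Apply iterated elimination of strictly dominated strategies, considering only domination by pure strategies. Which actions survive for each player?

Remaining: P1:{A,C} P2:{P,R}

P2 drop Q (P beats it: A:8>3 B:11>8 C:8>7)
P1 drop B (C beats it: P:7>5 R:5>4)
P1→{A,C} P2→{P,R}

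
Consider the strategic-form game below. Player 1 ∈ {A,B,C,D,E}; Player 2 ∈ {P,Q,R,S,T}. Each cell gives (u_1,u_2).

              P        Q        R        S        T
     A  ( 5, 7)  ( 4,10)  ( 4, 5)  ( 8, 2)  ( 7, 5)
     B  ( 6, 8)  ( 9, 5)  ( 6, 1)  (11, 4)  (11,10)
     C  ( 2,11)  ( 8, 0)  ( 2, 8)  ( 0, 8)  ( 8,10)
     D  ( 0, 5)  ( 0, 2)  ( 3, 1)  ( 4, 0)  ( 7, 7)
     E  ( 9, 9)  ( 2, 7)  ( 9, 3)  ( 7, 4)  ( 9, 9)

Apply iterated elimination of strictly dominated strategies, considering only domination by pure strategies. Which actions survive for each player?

Survivors P1:{B,E} P2:{P,T}

P1 drop A (B beats it: P:6>5 Q:9>4 R:6>4 S:11>8 T:11>7)
P1 drop C (B beats it: P:6>2 Q:9>8 R:6>2 S:11>0 T:11>8)
P1 drop D (B beats it: P:6>0 Q:9>0 R:6>3 S:11>4 T:11>7)
P2 drop Q (P beats it: B:8>5 E:9>7)
P2 drop R (P beats it: B:8>1 E:9>3)
P2 drop S (P beats it: B:8>4 E:9>4)
P1→{B,E} P2→{P,T}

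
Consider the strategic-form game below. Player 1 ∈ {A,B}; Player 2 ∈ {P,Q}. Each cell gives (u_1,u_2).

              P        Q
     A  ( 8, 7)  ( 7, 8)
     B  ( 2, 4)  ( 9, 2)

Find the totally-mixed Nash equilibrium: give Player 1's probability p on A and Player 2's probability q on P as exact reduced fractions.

P1 mixes 2/3 on A; P2 mixes 1/4 on P

P1 indiff ⇒ q·8+(1-q)·7 = q·2+(1-q)·9 ⇒ q(6) = (1-q)(2) ⇒ q = 1/4
P2 indiff ⇒ p·7+(1-p)·4 = p·8+(1-p)·2 ⇒ p(-1) = (1-p)(-2) ⇒ p = 2/3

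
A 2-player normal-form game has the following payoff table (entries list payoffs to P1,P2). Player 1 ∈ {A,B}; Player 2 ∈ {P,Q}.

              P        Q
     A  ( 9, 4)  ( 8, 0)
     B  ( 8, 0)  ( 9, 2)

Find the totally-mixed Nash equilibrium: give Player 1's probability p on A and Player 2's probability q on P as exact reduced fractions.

P1 indiff ⇒ q·9+(1-q)·8 = q·8+(1-q)·9 ⇒ q(1) = (1-q)(1) ⇒ q = 1/2
P2 indiff ⇒ p·4+(1-p)·0 = p·0+(1-p)·2 ⇒ p(4) = (1-p)(2) ⇒ p = 1/3

P1 mixes 1/3 on A; P2 mixes 1/2 on P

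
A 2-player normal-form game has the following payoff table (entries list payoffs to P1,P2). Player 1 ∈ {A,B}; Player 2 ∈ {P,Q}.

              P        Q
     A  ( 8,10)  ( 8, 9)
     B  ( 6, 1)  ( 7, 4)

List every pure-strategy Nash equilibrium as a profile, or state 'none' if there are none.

(A,P): NE
(A,Q): not NE [P2→P gives 10>9]
(B,P): not NE [P1→A gives 8>6; P2→Q gives 4>1]
(B,Q): not NE [P1→A gives 8>7]

Nash profiles: (A,P)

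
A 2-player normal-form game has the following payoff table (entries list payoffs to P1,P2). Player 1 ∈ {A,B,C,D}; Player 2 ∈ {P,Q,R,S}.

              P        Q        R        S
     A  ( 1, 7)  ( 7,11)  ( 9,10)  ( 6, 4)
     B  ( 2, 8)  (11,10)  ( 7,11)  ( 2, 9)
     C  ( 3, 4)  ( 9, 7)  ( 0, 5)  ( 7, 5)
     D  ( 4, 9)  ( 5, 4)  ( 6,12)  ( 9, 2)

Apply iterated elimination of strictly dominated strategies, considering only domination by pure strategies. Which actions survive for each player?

P2 drop P (R beats it: A:10>7 B:11>8 C:5>4 D:12>9)
P2 drop S (Q beats it: A:11>4 B:10>9 C:7>5 D:4>2)
P1 drop C (B beats it: Q:11>9 R:7>0)
P1 drop D (A beats it: Q:7>5 R:9>6)
P1→{A,B} P2→{Q,R}

Survivors P1:{A,B} P2:{Q,R}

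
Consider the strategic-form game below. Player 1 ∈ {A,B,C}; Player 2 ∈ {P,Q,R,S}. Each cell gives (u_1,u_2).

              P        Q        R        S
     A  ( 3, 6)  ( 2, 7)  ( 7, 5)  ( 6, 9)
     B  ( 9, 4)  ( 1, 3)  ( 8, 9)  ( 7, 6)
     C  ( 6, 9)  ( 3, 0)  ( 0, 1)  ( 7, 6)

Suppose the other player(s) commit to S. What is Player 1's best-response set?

P1 best: {B,C}

u_1(A vs S) = 6
u_1(B vs S) = 7
u_1(C vs S) = 7
max payoff 7 at {B,C}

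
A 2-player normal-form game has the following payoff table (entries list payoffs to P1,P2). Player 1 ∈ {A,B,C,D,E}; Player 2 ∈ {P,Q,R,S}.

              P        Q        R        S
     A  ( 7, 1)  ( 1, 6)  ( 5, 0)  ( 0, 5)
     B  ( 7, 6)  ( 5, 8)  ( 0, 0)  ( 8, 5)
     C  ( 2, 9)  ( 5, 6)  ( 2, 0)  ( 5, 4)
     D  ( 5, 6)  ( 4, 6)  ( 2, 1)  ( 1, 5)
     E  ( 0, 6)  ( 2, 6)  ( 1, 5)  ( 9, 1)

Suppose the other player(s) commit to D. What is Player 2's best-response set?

u_2(P vs D) = 6
u_2(Q vs D) = 6
u_2(R vs D) = 1
u_2(S vs D) = 5
max payoff 6 at {P,Q}

argmax u_2 = {P,Q}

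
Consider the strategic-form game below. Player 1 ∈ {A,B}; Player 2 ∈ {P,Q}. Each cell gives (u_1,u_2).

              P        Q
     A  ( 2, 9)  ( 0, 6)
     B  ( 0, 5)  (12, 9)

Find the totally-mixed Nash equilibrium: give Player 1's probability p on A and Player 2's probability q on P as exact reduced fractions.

P1 indiff ⇒ q·2+(1-q)·0 = q·0+(1-q)·12 ⇒ q(2) = (1-q)(12) ⇒ q = 6/7
P2 indiff ⇒ p·9+(1-p)·5 = p·6+(1-p)·9 ⇒ p(3) = (1-p)(4) ⇒ p = 4/7

p=4/7, q=6/7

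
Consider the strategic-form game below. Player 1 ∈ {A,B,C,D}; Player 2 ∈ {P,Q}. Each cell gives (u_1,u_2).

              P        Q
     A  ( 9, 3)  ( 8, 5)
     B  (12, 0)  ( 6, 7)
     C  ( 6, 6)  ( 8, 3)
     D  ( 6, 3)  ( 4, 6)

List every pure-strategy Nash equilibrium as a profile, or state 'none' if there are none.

(A,P): not NE [P1→B gives 12>9; P2→Q gives 5>3]
(A,Q): NE
(B,P): not NE [P2→Q gives 7>0]
(B,Q): not NE [P1→C gives 8>6]
(C,P): not NE [P1→B gives 12>6]
(C,Q): not NE [P2→P gives 6>3]
(D,P): not NE [P1→B gives 12>6; P2→Q gives 6>3]
(D,Q): not NE [P1→C gives 8>4]

PSNE = {(A,Q)}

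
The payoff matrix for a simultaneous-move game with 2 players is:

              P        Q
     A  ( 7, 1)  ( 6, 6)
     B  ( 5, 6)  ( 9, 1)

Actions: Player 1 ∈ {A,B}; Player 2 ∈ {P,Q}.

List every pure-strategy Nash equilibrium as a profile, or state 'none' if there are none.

PSNE: ∅

(A,P): not NE [P2→Q gives 6>1]
(A,Q): not NE [P1→B gives 9>6]
(B,P): not NE [P1→A gives 7>5]
(B,Q): not NE [P2→P gives 6>1]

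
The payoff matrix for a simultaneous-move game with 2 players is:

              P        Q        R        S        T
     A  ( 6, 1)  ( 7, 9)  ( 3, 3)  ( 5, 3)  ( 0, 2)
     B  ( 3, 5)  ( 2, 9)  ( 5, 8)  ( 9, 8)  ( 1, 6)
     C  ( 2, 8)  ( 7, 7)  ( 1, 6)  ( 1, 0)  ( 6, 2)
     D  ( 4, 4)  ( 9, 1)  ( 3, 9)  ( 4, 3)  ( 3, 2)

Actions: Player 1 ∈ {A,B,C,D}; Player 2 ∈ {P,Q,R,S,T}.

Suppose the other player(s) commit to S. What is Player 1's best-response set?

P1 best: {B}

u_1(A vs S) = 5
u_1(B vs S) = 9
u_1(C vs S) = 1
u_1(D vs S) = 4
max payoff 9 at {B}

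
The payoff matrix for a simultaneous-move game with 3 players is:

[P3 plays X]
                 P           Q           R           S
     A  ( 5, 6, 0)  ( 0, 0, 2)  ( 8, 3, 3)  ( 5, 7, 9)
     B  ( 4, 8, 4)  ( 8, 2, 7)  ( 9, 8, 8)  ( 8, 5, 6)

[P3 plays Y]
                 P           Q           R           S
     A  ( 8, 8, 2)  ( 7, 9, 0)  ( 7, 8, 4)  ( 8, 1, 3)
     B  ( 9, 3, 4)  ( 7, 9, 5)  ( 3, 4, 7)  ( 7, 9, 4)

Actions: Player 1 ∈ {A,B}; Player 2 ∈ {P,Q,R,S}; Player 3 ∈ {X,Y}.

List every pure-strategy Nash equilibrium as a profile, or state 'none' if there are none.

(A,P,X): not NE [P2→S gives 7>6; P3→Y gives 2>0]
(A,P,Y): not NE [P1→B gives 9>8; P2→Q gives 9>8]
(A,Q,X): not NE [P1→B gives 8>0; P2→S gives 7>0]
(A,Q,Y): not NE [P3→X gives 2>0]
(A,R,X): not NE [P1→B gives 9>8; P2→S gives 7>3; P3→Y gives 4>3]
(A,R,Y): not NE [P2→Q gives 9>8]
(A,S,X): not NE [P1→B gives 8>5]
(A,S,Y): not NE [P2→Q gives 9>1; P3→X gives 9>3]
(B,P,X): not NE [P1→A gives 5>4]
(B,P,Y): not NE [P2→S gives 9>3]
(B,Q,X): not NE [P2→R gives 8>2]
(B,Q,Y): not NE [P3→X gives 7>5]
(B,R,X): NE
(B,R,Y): not NE [P1→A gives 7>3; P2→S gives 9>4; P3→X gives 8>7]
(B,S,X): not NE [P2→R gives 8>5]
(B,S,Y): not NE [P1→A gives 8>7; P3→X gives 6>4]

NE set: (B,R,X)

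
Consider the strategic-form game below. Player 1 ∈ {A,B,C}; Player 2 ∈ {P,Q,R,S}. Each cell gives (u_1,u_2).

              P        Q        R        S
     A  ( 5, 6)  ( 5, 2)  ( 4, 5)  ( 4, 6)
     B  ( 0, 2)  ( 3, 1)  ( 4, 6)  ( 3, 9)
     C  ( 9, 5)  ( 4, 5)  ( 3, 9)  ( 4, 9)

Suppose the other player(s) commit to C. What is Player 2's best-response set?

argmax u_2 = {R,S}

u_2(P vs C) = 5
u_2(Q vs C) = 5
u_2(R vs C) = 9
u_2(S vs C) = 9
max payoff 9 at {R,S}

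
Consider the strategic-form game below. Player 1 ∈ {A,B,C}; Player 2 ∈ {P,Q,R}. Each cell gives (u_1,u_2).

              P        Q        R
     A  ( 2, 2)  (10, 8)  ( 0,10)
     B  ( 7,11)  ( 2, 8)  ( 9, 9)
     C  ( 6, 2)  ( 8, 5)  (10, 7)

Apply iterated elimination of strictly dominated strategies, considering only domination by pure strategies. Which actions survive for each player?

IESDS → P1:{B,C} P2:{P,R}

P2 drop Q (R beats it: A:10>8 B:9>8 C:7>5)
P1 drop A (B beats it: P:7>2 R:9>0)
P1→{B,C} P2→{P,R}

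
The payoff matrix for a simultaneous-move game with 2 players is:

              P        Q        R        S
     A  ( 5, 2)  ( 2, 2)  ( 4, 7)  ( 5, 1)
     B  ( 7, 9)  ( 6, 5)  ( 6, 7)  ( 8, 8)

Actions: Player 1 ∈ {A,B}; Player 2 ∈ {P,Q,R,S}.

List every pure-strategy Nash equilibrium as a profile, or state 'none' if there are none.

(A,P): not NE [P1→B gives 7>5; P2→R gives 7>2]
(A,Q): not NE [P1→B gives 6>2; P2→R gives 7>2]
(A,R): not NE [P1→B gives 6>4]
(A,S): not NE [P1→B gives 8>5; P2→R gives 7>1]
(B,P): NE
(B,Q): not NE [P2→P gives 9>5]
(B,R): not NE [P2→P gives 9>7]
(B,S): not NE [P2→P gives 9>8]

PSNE = {(B,P)}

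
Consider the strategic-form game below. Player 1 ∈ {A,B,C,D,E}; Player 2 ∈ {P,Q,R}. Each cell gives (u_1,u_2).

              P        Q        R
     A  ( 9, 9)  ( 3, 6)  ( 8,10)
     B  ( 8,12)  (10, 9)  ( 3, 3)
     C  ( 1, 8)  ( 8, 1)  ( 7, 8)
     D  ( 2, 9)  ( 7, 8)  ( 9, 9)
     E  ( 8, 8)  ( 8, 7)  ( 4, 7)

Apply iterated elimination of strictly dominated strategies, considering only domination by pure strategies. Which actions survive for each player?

P2 drop Q (P beats it: A:9>6 B:12>9 C:8>1 D:9>8 E:8>7)
P1 drop B (A beats it: P:9>8 R:8>3)
P1 drop C (A beats it: P:9>1 R:8>7)
P1 drop E (A beats it: P:9>8 R:8>4)
P1→{A,D} P2→{P,R}

Survivors P1:{A,D} P2:{P,R}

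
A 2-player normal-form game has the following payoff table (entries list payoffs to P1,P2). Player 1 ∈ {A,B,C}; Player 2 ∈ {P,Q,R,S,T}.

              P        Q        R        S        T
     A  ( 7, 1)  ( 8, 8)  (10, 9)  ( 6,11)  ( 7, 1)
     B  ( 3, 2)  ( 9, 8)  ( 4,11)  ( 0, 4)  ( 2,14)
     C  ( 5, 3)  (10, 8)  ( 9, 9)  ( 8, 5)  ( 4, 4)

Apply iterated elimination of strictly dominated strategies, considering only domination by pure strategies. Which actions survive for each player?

P1 drop B (C beats it: P:5>3 Q:10>9 R:9>4 S:8>0 T:4>2)
P2 drop P (Q beats it: A:8>1 C:8>3)
P2 drop Q (R beats it: A:9>8 C:9>8)
P2 drop T (R beats it: A:9>1 C:9>4)
P1→{A,C} P2→{R,S}

Remaining: P1:{A,C} P2:{R,S}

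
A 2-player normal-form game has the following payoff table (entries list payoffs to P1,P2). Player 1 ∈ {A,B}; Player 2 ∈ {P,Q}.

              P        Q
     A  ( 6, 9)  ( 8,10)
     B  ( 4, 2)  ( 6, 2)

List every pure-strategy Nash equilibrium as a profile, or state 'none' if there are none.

(A,P): not NE [P2→Q gives 10>9]
(A,Q): NE
(B,P): not NE [P1→A gives 6>4]
(B,Q): not NE [P1→A gives 8>6]

Nash profiles: (A,Q)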